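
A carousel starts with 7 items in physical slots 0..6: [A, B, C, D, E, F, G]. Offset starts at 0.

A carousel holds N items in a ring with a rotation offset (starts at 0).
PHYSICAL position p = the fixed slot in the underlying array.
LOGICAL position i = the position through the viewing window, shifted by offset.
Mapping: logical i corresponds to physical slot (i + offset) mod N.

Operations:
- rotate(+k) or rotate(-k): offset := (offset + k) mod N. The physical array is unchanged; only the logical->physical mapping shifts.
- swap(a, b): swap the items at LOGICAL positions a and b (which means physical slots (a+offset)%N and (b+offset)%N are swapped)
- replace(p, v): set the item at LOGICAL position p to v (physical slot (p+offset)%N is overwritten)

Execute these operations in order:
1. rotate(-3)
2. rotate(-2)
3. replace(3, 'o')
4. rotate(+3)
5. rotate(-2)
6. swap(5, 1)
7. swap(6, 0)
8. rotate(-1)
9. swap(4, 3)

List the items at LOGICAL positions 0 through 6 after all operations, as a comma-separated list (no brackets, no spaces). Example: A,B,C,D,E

After op 1 (rotate(-3)): offset=4, physical=[A,B,C,D,E,F,G], logical=[E,F,G,A,B,C,D]
After op 2 (rotate(-2)): offset=2, physical=[A,B,C,D,E,F,G], logical=[C,D,E,F,G,A,B]
After op 3 (replace(3, 'o')): offset=2, physical=[A,B,C,D,E,o,G], logical=[C,D,E,o,G,A,B]
After op 4 (rotate(+3)): offset=5, physical=[A,B,C,D,E,o,G], logical=[o,G,A,B,C,D,E]
After op 5 (rotate(-2)): offset=3, physical=[A,B,C,D,E,o,G], logical=[D,E,o,G,A,B,C]
After op 6 (swap(5, 1)): offset=3, physical=[A,E,C,D,B,o,G], logical=[D,B,o,G,A,E,C]
After op 7 (swap(6, 0)): offset=3, physical=[A,E,D,C,B,o,G], logical=[C,B,o,G,A,E,D]
After op 8 (rotate(-1)): offset=2, physical=[A,E,D,C,B,o,G], logical=[D,C,B,o,G,A,E]
After op 9 (swap(4, 3)): offset=2, physical=[A,E,D,C,B,G,o], logical=[D,C,B,G,o,A,E]

Answer: D,C,B,G,o,A,E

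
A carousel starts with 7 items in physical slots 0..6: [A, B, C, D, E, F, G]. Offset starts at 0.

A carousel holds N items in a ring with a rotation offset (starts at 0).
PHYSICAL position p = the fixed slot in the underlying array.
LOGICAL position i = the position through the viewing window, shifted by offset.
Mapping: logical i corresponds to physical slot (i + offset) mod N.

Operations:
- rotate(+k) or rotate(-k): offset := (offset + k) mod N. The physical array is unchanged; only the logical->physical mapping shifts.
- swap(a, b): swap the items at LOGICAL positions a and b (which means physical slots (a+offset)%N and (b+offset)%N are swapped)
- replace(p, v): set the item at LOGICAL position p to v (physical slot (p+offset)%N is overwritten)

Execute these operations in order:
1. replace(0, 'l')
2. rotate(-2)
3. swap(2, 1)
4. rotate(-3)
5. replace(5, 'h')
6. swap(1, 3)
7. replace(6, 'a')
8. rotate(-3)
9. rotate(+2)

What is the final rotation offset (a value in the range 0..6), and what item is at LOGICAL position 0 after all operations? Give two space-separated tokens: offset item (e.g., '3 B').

Answer: 1 a

Derivation:
After op 1 (replace(0, 'l')): offset=0, physical=[l,B,C,D,E,F,G], logical=[l,B,C,D,E,F,G]
After op 2 (rotate(-2)): offset=5, physical=[l,B,C,D,E,F,G], logical=[F,G,l,B,C,D,E]
After op 3 (swap(2, 1)): offset=5, physical=[G,B,C,D,E,F,l], logical=[F,l,G,B,C,D,E]
After op 4 (rotate(-3)): offset=2, physical=[G,B,C,D,E,F,l], logical=[C,D,E,F,l,G,B]
After op 5 (replace(5, 'h')): offset=2, physical=[h,B,C,D,E,F,l], logical=[C,D,E,F,l,h,B]
After op 6 (swap(1, 3)): offset=2, physical=[h,B,C,F,E,D,l], logical=[C,F,E,D,l,h,B]
After op 7 (replace(6, 'a')): offset=2, physical=[h,a,C,F,E,D,l], logical=[C,F,E,D,l,h,a]
After op 8 (rotate(-3)): offset=6, physical=[h,a,C,F,E,D,l], logical=[l,h,a,C,F,E,D]
After op 9 (rotate(+2)): offset=1, physical=[h,a,C,F,E,D,l], logical=[a,C,F,E,D,l,h]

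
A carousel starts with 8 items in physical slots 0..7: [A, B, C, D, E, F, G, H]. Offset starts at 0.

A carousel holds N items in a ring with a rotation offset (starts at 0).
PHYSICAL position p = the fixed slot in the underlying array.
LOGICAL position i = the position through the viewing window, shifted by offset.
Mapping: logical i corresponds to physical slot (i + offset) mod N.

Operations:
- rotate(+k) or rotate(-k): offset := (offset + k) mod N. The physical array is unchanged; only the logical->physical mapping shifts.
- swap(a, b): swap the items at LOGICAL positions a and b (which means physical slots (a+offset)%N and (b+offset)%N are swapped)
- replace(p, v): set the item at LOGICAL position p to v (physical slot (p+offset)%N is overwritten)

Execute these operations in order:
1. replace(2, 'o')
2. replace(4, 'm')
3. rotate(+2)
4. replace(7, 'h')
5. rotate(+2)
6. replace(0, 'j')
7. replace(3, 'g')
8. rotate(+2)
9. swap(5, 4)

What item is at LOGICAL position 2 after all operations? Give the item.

After op 1 (replace(2, 'o')): offset=0, physical=[A,B,o,D,E,F,G,H], logical=[A,B,o,D,E,F,G,H]
After op 2 (replace(4, 'm')): offset=0, physical=[A,B,o,D,m,F,G,H], logical=[A,B,o,D,m,F,G,H]
After op 3 (rotate(+2)): offset=2, physical=[A,B,o,D,m,F,G,H], logical=[o,D,m,F,G,H,A,B]
After op 4 (replace(7, 'h')): offset=2, physical=[A,h,o,D,m,F,G,H], logical=[o,D,m,F,G,H,A,h]
After op 5 (rotate(+2)): offset=4, physical=[A,h,o,D,m,F,G,H], logical=[m,F,G,H,A,h,o,D]
After op 6 (replace(0, 'j')): offset=4, physical=[A,h,o,D,j,F,G,H], logical=[j,F,G,H,A,h,o,D]
After op 7 (replace(3, 'g')): offset=4, physical=[A,h,o,D,j,F,G,g], logical=[j,F,G,g,A,h,o,D]
After op 8 (rotate(+2)): offset=6, physical=[A,h,o,D,j,F,G,g], logical=[G,g,A,h,o,D,j,F]
After op 9 (swap(5, 4)): offset=6, physical=[A,h,D,o,j,F,G,g], logical=[G,g,A,h,D,o,j,F]

Answer: A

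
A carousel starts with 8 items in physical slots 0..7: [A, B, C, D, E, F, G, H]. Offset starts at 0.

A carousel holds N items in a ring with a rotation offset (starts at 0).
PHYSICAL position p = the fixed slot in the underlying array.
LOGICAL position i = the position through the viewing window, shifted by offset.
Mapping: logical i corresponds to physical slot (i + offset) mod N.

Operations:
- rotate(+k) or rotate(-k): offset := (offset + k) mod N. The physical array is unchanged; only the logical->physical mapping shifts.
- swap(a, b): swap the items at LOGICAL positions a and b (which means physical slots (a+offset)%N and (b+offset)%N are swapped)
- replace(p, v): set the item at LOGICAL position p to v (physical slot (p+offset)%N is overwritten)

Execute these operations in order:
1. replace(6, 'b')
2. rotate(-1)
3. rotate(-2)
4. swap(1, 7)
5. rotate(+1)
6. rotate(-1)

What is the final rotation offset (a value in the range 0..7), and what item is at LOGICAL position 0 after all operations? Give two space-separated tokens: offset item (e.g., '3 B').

After op 1 (replace(6, 'b')): offset=0, physical=[A,B,C,D,E,F,b,H], logical=[A,B,C,D,E,F,b,H]
After op 2 (rotate(-1)): offset=7, physical=[A,B,C,D,E,F,b,H], logical=[H,A,B,C,D,E,F,b]
After op 3 (rotate(-2)): offset=5, physical=[A,B,C,D,E,F,b,H], logical=[F,b,H,A,B,C,D,E]
After op 4 (swap(1, 7)): offset=5, physical=[A,B,C,D,b,F,E,H], logical=[F,E,H,A,B,C,D,b]
After op 5 (rotate(+1)): offset=6, physical=[A,B,C,D,b,F,E,H], logical=[E,H,A,B,C,D,b,F]
After op 6 (rotate(-1)): offset=5, physical=[A,B,C,D,b,F,E,H], logical=[F,E,H,A,B,C,D,b]

Answer: 5 F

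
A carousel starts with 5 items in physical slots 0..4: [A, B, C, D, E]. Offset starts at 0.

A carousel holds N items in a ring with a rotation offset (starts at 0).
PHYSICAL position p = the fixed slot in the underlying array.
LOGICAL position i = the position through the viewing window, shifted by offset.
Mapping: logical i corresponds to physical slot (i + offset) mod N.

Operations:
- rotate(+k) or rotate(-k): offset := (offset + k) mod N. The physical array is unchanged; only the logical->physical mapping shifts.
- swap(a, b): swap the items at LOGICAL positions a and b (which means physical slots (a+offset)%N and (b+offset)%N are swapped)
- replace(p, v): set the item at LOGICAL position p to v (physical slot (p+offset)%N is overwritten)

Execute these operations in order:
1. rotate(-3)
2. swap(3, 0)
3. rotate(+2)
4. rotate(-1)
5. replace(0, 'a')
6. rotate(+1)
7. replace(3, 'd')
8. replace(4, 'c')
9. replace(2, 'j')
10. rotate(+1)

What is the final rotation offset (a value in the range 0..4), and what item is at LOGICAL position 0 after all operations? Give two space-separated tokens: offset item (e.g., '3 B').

Answer: 0 C

Derivation:
After op 1 (rotate(-3)): offset=2, physical=[A,B,C,D,E], logical=[C,D,E,A,B]
After op 2 (swap(3, 0)): offset=2, physical=[C,B,A,D,E], logical=[A,D,E,C,B]
After op 3 (rotate(+2)): offset=4, physical=[C,B,A,D,E], logical=[E,C,B,A,D]
After op 4 (rotate(-1)): offset=3, physical=[C,B,A,D,E], logical=[D,E,C,B,A]
After op 5 (replace(0, 'a')): offset=3, physical=[C,B,A,a,E], logical=[a,E,C,B,A]
After op 6 (rotate(+1)): offset=4, physical=[C,B,A,a,E], logical=[E,C,B,A,a]
After op 7 (replace(3, 'd')): offset=4, physical=[C,B,d,a,E], logical=[E,C,B,d,a]
After op 8 (replace(4, 'c')): offset=4, physical=[C,B,d,c,E], logical=[E,C,B,d,c]
After op 9 (replace(2, 'j')): offset=4, physical=[C,j,d,c,E], logical=[E,C,j,d,c]
After op 10 (rotate(+1)): offset=0, physical=[C,j,d,c,E], logical=[C,j,d,c,E]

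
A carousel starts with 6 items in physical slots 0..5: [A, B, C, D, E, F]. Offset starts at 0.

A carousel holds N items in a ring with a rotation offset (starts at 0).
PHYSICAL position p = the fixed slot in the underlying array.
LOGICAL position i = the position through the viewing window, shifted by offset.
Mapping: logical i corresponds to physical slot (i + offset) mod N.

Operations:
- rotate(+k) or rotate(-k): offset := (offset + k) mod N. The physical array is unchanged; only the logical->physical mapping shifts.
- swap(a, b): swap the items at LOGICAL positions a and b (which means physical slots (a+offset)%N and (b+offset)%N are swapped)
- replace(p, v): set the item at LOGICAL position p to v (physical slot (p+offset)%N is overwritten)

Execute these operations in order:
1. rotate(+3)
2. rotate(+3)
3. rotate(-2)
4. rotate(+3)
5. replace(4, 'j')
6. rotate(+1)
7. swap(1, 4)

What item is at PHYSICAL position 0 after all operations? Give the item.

After op 1 (rotate(+3)): offset=3, physical=[A,B,C,D,E,F], logical=[D,E,F,A,B,C]
After op 2 (rotate(+3)): offset=0, physical=[A,B,C,D,E,F], logical=[A,B,C,D,E,F]
After op 3 (rotate(-2)): offset=4, physical=[A,B,C,D,E,F], logical=[E,F,A,B,C,D]
After op 4 (rotate(+3)): offset=1, physical=[A,B,C,D,E,F], logical=[B,C,D,E,F,A]
After op 5 (replace(4, 'j')): offset=1, physical=[A,B,C,D,E,j], logical=[B,C,D,E,j,A]
After op 6 (rotate(+1)): offset=2, physical=[A,B,C,D,E,j], logical=[C,D,E,j,A,B]
After op 7 (swap(1, 4)): offset=2, physical=[D,B,C,A,E,j], logical=[C,A,E,j,D,B]

Answer: D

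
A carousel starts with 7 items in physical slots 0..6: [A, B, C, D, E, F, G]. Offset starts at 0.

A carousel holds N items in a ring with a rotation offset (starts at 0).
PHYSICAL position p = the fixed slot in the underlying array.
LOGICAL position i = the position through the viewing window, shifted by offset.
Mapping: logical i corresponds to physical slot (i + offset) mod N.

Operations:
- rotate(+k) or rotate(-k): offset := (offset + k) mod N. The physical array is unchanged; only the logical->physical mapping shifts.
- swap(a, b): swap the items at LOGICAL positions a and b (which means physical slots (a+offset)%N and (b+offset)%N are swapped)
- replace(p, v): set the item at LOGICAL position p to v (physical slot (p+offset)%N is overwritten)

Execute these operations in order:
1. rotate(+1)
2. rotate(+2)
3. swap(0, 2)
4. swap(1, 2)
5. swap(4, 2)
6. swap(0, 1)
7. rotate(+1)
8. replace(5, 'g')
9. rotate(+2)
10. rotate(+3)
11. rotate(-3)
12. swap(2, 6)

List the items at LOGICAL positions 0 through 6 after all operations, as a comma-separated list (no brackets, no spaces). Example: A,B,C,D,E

After op 1 (rotate(+1)): offset=1, physical=[A,B,C,D,E,F,G], logical=[B,C,D,E,F,G,A]
After op 2 (rotate(+2)): offset=3, physical=[A,B,C,D,E,F,G], logical=[D,E,F,G,A,B,C]
After op 3 (swap(0, 2)): offset=3, physical=[A,B,C,F,E,D,G], logical=[F,E,D,G,A,B,C]
After op 4 (swap(1, 2)): offset=3, physical=[A,B,C,F,D,E,G], logical=[F,D,E,G,A,B,C]
After op 5 (swap(4, 2)): offset=3, physical=[E,B,C,F,D,A,G], logical=[F,D,A,G,E,B,C]
After op 6 (swap(0, 1)): offset=3, physical=[E,B,C,D,F,A,G], logical=[D,F,A,G,E,B,C]
After op 7 (rotate(+1)): offset=4, physical=[E,B,C,D,F,A,G], logical=[F,A,G,E,B,C,D]
After op 8 (replace(5, 'g')): offset=4, physical=[E,B,g,D,F,A,G], logical=[F,A,G,E,B,g,D]
After op 9 (rotate(+2)): offset=6, physical=[E,B,g,D,F,A,G], logical=[G,E,B,g,D,F,A]
After op 10 (rotate(+3)): offset=2, physical=[E,B,g,D,F,A,G], logical=[g,D,F,A,G,E,B]
After op 11 (rotate(-3)): offset=6, physical=[E,B,g,D,F,A,G], logical=[G,E,B,g,D,F,A]
After op 12 (swap(2, 6)): offset=6, physical=[E,A,g,D,F,B,G], logical=[G,E,A,g,D,F,B]

Answer: G,E,A,g,D,F,B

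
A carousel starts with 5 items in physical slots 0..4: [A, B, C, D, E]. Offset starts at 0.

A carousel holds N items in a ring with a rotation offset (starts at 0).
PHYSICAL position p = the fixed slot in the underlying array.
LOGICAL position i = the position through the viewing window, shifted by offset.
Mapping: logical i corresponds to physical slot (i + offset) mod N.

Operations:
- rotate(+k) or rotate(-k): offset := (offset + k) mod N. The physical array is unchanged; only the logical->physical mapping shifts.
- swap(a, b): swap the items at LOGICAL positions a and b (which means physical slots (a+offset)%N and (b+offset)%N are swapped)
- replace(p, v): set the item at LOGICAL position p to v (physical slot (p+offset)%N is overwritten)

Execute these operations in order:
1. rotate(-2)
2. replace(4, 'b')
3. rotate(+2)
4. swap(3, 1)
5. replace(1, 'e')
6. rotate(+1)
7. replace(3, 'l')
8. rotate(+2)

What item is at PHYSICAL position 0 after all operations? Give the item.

Answer: A

Derivation:
After op 1 (rotate(-2)): offset=3, physical=[A,B,C,D,E], logical=[D,E,A,B,C]
After op 2 (replace(4, 'b')): offset=3, physical=[A,B,b,D,E], logical=[D,E,A,B,b]
After op 3 (rotate(+2)): offset=0, physical=[A,B,b,D,E], logical=[A,B,b,D,E]
After op 4 (swap(3, 1)): offset=0, physical=[A,D,b,B,E], logical=[A,D,b,B,E]
After op 5 (replace(1, 'e')): offset=0, physical=[A,e,b,B,E], logical=[A,e,b,B,E]
After op 6 (rotate(+1)): offset=1, physical=[A,e,b,B,E], logical=[e,b,B,E,A]
After op 7 (replace(3, 'l')): offset=1, physical=[A,e,b,B,l], logical=[e,b,B,l,A]
After op 8 (rotate(+2)): offset=3, physical=[A,e,b,B,l], logical=[B,l,A,e,b]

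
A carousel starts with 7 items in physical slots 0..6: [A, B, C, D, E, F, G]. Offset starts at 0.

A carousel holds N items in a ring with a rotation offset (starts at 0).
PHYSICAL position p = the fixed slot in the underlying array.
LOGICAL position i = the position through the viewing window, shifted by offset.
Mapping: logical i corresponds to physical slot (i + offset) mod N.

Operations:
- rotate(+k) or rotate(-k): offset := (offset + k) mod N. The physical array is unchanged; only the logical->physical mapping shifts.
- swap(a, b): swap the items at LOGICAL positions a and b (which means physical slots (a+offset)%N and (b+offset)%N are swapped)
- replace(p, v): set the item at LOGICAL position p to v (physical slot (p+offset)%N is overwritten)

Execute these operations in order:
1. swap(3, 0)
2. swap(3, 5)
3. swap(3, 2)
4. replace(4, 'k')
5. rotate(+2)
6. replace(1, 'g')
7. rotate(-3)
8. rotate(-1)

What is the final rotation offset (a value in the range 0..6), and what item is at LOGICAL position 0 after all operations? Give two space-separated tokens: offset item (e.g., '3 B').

Answer: 5 A

Derivation:
After op 1 (swap(3, 0)): offset=0, physical=[D,B,C,A,E,F,G], logical=[D,B,C,A,E,F,G]
After op 2 (swap(3, 5)): offset=0, physical=[D,B,C,F,E,A,G], logical=[D,B,C,F,E,A,G]
After op 3 (swap(3, 2)): offset=0, physical=[D,B,F,C,E,A,G], logical=[D,B,F,C,E,A,G]
After op 4 (replace(4, 'k')): offset=0, physical=[D,B,F,C,k,A,G], logical=[D,B,F,C,k,A,G]
After op 5 (rotate(+2)): offset=2, physical=[D,B,F,C,k,A,G], logical=[F,C,k,A,G,D,B]
After op 6 (replace(1, 'g')): offset=2, physical=[D,B,F,g,k,A,G], logical=[F,g,k,A,G,D,B]
After op 7 (rotate(-3)): offset=6, physical=[D,B,F,g,k,A,G], logical=[G,D,B,F,g,k,A]
After op 8 (rotate(-1)): offset=5, physical=[D,B,F,g,k,A,G], logical=[A,G,D,B,F,g,k]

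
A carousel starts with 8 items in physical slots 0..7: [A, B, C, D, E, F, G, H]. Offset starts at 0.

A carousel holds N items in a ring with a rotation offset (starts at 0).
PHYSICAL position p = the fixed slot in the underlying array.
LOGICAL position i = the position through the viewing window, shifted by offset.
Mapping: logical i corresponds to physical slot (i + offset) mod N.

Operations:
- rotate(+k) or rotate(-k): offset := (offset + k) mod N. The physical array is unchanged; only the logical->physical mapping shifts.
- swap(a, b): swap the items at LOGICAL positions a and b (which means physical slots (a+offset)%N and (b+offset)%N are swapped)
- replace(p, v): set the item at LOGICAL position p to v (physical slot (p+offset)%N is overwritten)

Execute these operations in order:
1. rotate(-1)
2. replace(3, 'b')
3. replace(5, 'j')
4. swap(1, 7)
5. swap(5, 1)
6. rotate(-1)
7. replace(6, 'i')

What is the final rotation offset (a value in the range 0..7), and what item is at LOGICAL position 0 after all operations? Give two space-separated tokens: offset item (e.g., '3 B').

After op 1 (rotate(-1)): offset=7, physical=[A,B,C,D,E,F,G,H], logical=[H,A,B,C,D,E,F,G]
After op 2 (replace(3, 'b')): offset=7, physical=[A,B,b,D,E,F,G,H], logical=[H,A,B,b,D,E,F,G]
After op 3 (replace(5, 'j')): offset=7, physical=[A,B,b,D,j,F,G,H], logical=[H,A,B,b,D,j,F,G]
After op 4 (swap(1, 7)): offset=7, physical=[G,B,b,D,j,F,A,H], logical=[H,G,B,b,D,j,F,A]
After op 5 (swap(5, 1)): offset=7, physical=[j,B,b,D,G,F,A,H], logical=[H,j,B,b,D,G,F,A]
After op 6 (rotate(-1)): offset=6, physical=[j,B,b,D,G,F,A,H], logical=[A,H,j,B,b,D,G,F]
After op 7 (replace(6, 'i')): offset=6, physical=[j,B,b,D,i,F,A,H], logical=[A,H,j,B,b,D,i,F]

Answer: 6 A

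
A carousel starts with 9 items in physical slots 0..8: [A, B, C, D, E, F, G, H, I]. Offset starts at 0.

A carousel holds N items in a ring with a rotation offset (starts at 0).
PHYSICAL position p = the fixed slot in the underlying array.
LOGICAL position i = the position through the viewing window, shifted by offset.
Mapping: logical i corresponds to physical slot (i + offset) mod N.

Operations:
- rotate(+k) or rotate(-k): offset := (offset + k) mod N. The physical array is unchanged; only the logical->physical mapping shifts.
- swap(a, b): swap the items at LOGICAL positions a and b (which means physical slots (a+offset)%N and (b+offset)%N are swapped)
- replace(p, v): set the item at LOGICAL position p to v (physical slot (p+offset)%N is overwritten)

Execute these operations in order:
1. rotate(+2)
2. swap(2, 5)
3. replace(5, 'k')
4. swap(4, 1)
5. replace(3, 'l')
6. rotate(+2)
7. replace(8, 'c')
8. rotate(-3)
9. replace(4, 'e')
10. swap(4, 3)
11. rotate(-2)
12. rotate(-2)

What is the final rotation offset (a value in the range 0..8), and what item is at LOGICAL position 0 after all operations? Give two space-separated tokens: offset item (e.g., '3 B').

Answer: 6 D

Derivation:
After op 1 (rotate(+2)): offset=2, physical=[A,B,C,D,E,F,G,H,I], logical=[C,D,E,F,G,H,I,A,B]
After op 2 (swap(2, 5)): offset=2, physical=[A,B,C,D,H,F,G,E,I], logical=[C,D,H,F,G,E,I,A,B]
After op 3 (replace(5, 'k')): offset=2, physical=[A,B,C,D,H,F,G,k,I], logical=[C,D,H,F,G,k,I,A,B]
After op 4 (swap(4, 1)): offset=2, physical=[A,B,C,G,H,F,D,k,I], logical=[C,G,H,F,D,k,I,A,B]
After op 5 (replace(3, 'l')): offset=2, physical=[A,B,C,G,H,l,D,k,I], logical=[C,G,H,l,D,k,I,A,B]
After op 6 (rotate(+2)): offset=4, physical=[A,B,C,G,H,l,D,k,I], logical=[H,l,D,k,I,A,B,C,G]
After op 7 (replace(8, 'c')): offset=4, physical=[A,B,C,c,H,l,D,k,I], logical=[H,l,D,k,I,A,B,C,c]
After op 8 (rotate(-3)): offset=1, physical=[A,B,C,c,H,l,D,k,I], logical=[B,C,c,H,l,D,k,I,A]
After op 9 (replace(4, 'e')): offset=1, physical=[A,B,C,c,H,e,D,k,I], logical=[B,C,c,H,e,D,k,I,A]
After op 10 (swap(4, 3)): offset=1, physical=[A,B,C,c,e,H,D,k,I], logical=[B,C,c,e,H,D,k,I,A]
After op 11 (rotate(-2)): offset=8, physical=[A,B,C,c,e,H,D,k,I], logical=[I,A,B,C,c,e,H,D,k]
After op 12 (rotate(-2)): offset=6, physical=[A,B,C,c,e,H,D,k,I], logical=[D,k,I,A,B,C,c,e,H]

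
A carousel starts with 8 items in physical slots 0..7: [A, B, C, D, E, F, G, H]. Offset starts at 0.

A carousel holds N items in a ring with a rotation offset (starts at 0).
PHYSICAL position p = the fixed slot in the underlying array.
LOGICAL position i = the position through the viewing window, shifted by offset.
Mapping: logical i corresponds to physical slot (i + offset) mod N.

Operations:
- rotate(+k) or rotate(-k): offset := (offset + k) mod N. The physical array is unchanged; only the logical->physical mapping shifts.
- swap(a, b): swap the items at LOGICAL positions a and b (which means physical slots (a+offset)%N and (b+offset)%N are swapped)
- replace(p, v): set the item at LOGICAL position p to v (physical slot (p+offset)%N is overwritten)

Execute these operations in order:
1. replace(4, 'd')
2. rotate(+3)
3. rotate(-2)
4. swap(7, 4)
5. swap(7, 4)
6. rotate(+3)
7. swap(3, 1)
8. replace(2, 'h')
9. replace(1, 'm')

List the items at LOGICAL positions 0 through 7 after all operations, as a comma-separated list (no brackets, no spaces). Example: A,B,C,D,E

After op 1 (replace(4, 'd')): offset=0, physical=[A,B,C,D,d,F,G,H], logical=[A,B,C,D,d,F,G,H]
After op 2 (rotate(+3)): offset=3, physical=[A,B,C,D,d,F,G,H], logical=[D,d,F,G,H,A,B,C]
After op 3 (rotate(-2)): offset=1, physical=[A,B,C,D,d,F,G,H], logical=[B,C,D,d,F,G,H,A]
After op 4 (swap(7, 4)): offset=1, physical=[F,B,C,D,d,A,G,H], logical=[B,C,D,d,A,G,H,F]
After op 5 (swap(7, 4)): offset=1, physical=[A,B,C,D,d,F,G,H], logical=[B,C,D,d,F,G,H,A]
After op 6 (rotate(+3)): offset=4, physical=[A,B,C,D,d,F,G,H], logical=[d,F,G,H,A,B,C,D]
After op 7 (swap(3, 1)): offset=4, physical=[A,B,C,D,d,H,G,F], logical=[d,H,G,F,A,B,C,D]
After op 8 (replace(2, 'h')): offset=4, physical=[A,B,C,D,d,H,h,F], logical=[d,H,h,F,A,B,C,D]
After op 9 (replace(1, 'm')): offset=4, physical=[A,B,C,D,d,m,h,F], logical=[d,m,h,F,A,B,C,D]

Answer: d,m,h,F,A,B,C,D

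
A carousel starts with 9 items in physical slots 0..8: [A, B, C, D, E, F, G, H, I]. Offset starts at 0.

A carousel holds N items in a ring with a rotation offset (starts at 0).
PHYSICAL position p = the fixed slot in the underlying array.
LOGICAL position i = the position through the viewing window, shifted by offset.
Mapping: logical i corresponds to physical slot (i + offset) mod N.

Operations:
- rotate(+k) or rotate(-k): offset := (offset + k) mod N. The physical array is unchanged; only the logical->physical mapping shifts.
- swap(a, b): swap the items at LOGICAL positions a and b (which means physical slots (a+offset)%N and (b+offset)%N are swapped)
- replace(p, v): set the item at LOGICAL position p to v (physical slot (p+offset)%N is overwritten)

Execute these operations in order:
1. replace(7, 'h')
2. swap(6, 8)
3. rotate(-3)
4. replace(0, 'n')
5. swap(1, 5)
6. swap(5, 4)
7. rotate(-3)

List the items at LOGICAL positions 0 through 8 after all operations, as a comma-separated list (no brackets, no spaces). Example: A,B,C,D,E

After op 1 (replace(7, 'h')): offset=0, physical=[A,B,C,D,E,F,G,h,I], logical=[A,B,C,D,E,F,G,h,I]
After op 2 (swap(6, 8)): offset=0, physical=[A,B,C,D,E,F,I,h,G], logical=[A,B,C,D,E,F,I,h,G]
After op 3 (rotate(-3)): offset=6, physical=[A,B,C,D,E,F,I,h,G], logical=[I,h,G,A,B,C,D,E,F]
After op 4 (replace(0, 'n')): offset=6, physical=[A,B,C,D,E,F,n,h,G], logical=[n,h,G,A,B,C,D,E,F]
After op 5 (swap(1, 5)): offset=6, physical=[A,B,h,D,E,F,n,C,G], logical=[n,C,G,A,B,h,D,E,F]
After op 6 (swap(5, 4)): offset=6, physical=[A,h,B,D,E,F,n,C,G], logical=[n,C,G,A,h,B,D,E,F]
After op 7 (rotate(-3)): offset=3, physical=[A,h,B,D,E,F,n,C,G], logical=[D,E,F,n,C,G,A,h,B]

Answer: D,E,F,n,C,G,A,h,B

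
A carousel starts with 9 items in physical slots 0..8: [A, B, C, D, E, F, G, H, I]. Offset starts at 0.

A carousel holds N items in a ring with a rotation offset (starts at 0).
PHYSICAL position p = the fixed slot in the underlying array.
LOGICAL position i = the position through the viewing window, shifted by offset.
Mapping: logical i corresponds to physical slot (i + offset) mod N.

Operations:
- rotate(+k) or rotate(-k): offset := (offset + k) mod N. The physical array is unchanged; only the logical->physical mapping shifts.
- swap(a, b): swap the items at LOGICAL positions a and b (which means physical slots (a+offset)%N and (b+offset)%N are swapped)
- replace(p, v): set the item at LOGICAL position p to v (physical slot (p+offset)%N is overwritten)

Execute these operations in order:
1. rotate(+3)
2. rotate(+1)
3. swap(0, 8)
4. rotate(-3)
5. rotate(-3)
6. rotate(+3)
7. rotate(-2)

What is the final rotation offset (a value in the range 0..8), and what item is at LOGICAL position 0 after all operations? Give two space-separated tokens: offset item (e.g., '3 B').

Answer: 8 I

Derivation:
After op 1 (rotate(+3)): offset=3, physical=[A,B,C,D,E,F,G,H,I], logical=[D,E,F,G,H,I,A,B,C]
After op 2 (rotate(+1)): offset=4, physical=[A,B,C,D,E,F,G,H,I], logical=[E,F,G,H,I,A,B,C,D]
After op 3 (swap(0, 8)): offset=4, physical=[A,B,C,E,D,F,G,H,I], logical=[D,F,G,H,I,A,B,C,E]
After op 4 (rotate(-3)): offset=1, physical=[A,B,C,E,D,F,G,H,I], logical=[B,C,E,D,F,G,H,I,A]
After op 5 (rotate(-3)): offset=7, physical=[A,B,C,E,D,F,G,H,I], logical=[H,I,A,B,C,E,D,F,G]
After op 6 (rotate(+3)): offset=1, physical=[A,B,C,E,D,F,G,H,I], logical=[B,C,E,D,F,G,H,I,A]
After op 7 (rotate(-2)): offset=8, physical=[A,B,C,E,D,F,G,H,I], logical=[I,A,B,C,E,D,F,G,H]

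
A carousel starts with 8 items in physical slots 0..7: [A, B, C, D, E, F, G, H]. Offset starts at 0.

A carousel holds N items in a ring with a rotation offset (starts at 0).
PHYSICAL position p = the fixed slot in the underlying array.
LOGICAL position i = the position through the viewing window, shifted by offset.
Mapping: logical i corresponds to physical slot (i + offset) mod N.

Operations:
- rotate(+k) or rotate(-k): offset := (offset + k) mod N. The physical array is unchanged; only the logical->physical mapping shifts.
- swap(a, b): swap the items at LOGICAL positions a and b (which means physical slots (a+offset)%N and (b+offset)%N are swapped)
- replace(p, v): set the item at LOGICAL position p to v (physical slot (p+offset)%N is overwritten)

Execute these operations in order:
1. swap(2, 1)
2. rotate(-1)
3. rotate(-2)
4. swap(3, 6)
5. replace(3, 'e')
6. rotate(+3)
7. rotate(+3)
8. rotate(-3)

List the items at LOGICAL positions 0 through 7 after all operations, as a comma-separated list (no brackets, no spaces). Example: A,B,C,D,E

After op 1 (swap(2, 1)): offset=0, physical=[A,C,B,D,E,F,G,H], logical=[A,C,B,D,E,F,G,H]
After op 2 (rotate(-1)): offset=7, physical=[A,C,B,D,E,F,G,H], logical=[H,A,C,B,D,E,F,G]
After op 3 (rotate(-2)): offset=5, physical=[A,C,B,D,E,F,G,H], logical=[F,G,H,A,C,B,D,E]
After op 4 (swap(3, 6)): offset=5, physical=[D,C,B,A,E,F,G,H], logical=[F,G,H,D,C,B,A,E]
After op 5 (replace(3, 'e')): offset=5, physical=[e,C,B,A,E,F,G,H], logical=[F,G,H,e,C,B,A,E]
After op 6 (rotate(+3)): offset=0, physical=[e,C,B,A,E,F,G,H], logical=[e,C,B,A,E,F,G,H]
After op 7 (rotate(+3)): offset=3, physical=[e,C,B,A,E,F,G,H], logical=[A,E,F,G,H,e,C,B]
After op 8 (rotate(-3)): offset=0, physical=[e,C,B,A,E,F,G,H], logical=[e,C,B,A,E,F,G,H]

Answer: e,C,B,A,E,F,G,H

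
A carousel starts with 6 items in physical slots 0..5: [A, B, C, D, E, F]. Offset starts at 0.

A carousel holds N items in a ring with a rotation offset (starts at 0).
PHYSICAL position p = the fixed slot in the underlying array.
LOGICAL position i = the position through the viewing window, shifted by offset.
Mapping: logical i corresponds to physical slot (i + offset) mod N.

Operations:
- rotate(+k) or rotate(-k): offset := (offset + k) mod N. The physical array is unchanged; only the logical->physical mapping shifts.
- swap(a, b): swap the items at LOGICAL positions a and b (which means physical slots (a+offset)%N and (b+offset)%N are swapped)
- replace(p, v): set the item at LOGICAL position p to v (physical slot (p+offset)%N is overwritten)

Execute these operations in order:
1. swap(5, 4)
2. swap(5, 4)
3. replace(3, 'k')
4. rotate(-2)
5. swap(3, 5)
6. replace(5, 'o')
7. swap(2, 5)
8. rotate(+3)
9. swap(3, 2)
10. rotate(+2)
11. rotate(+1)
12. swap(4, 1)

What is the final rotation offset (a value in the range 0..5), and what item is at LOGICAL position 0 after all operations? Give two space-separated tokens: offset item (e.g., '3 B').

Answer: 4 A

Derivation:
After op 1 (swap(5, 4)): offset=0, physical=[A,B,C,D,F,E], logical=[A,B,C,D,F,E]
After op 2 (swap(5, 4)): offset=0, physical=[A,B,C,D,E,F], logical=[A,B,C,D,E,F]
After op 3 (replace(3, 'k')): offset=0, physical=[A,B,C,k,E,F], logical=[A,B,C,k,E,F]
After op 4 (rotate(-2)): offset=4, physical=[A,B,C,k,E,F], logical=[E,F,A,B,C,k]
After op 5 (swap(3, 5)): offset=4, physical=[A,k,C,B,E,F], logical=[E,F,A,k,C,B]
After op 6 (replace(5, 'o')): offset=4, physical=[A,k,C,o,E,F], logical=[E,F,A,k,C,o]
After op 7 (swap(2, 5)): offset=4, physical=[o,k,C,A,E,F], logical=[E,F,o,k,C,A]
After op 8 (rotate(+3)): offset=1, physical=[o,k,C,A,E,F], logical=[k,C,A,E,F,o]
After op 9 (swap(3, 2)): offset=1, physical=[o,k,C,E,A,F], logical=[k,C,E,A,F,o]
After op 10 (rotate(+2)): offset=3, physical=[o,k,C,E,A,F], logical=[E,A,F,o,k,C]
After op 11 (rotate(+1)): offset=4, physical=[o,k,C,E,A,F], logical=[A,F,o,k,C,E]
After op 12 (swap(4, 1)): offset=4, physical=[o,k,F,E,A,C], logical=[A,C,o,k,F,E]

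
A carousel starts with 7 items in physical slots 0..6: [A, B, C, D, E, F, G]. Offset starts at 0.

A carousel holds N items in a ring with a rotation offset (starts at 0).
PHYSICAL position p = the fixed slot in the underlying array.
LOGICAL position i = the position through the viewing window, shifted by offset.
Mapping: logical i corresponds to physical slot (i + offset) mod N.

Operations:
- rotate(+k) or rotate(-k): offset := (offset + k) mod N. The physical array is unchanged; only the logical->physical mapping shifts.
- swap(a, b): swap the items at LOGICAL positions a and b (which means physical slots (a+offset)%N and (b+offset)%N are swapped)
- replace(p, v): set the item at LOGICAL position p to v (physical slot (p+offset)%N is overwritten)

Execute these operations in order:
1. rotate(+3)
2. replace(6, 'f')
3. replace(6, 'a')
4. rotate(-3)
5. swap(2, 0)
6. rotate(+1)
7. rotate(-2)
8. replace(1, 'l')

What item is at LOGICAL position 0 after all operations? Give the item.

Answer: G

Derivation:
After op 1 (rotate(+3)): offset=3, physical=[A,B,C,D,E,F,G], logical=[D,E,F,G,A,B,C]
After op 2 (replace(6, 'f')): offset=3, physical=[A,B,f,D,E,F,G], logical=[D,E,F,G,A,B,f]
After op 3 (replace(6, 'a')): offset=3, physical=[A,B,a,D,E,F,G], logical=[D,E,F,G,A,B,a]
After op 4 (rotate(-3)): offset=0, physical=[A,B,a,D,E,F,G], logical=[A,B,a,D,E,F,G]
After op 5 (swap(2, 0)): offset=0, physical=[a,B,A,D,E,F,G], logical=[a,B,A,D,E,F,G]
After op 6 (rotate(+1)): offset=1, physical=[a,B,A,D,E,F,G], logical=[B,A,D,E,F,G,a]
After op 7 (rotate(-2)): offset=6, physical=[a,B,A,D,E,F,G], logical=[G,a,B,A,D,E,F]
After op 8 (replace(1, 'l')): offset=6, physical=[l,B,A,D,E,F,G], logical=[G,l,B,A,D,E,F]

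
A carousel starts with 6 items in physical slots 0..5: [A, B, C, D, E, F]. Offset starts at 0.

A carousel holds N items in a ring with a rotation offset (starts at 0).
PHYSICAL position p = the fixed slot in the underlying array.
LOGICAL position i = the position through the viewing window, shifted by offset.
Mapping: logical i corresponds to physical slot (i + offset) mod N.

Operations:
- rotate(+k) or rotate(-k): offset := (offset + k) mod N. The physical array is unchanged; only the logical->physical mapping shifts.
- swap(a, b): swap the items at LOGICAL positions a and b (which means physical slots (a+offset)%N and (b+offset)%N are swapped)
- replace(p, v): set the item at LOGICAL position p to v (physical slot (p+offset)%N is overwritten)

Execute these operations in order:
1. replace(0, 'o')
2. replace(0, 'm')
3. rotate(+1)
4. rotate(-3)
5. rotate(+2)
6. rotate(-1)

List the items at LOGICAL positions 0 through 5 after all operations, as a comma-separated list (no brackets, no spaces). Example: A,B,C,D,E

After op 1 (replace(0, 'o')): offset=0, physical=[o,B,C,D,E,F], logical=[o,B,C,D,E,F]
After op 2 (replace(0, 'm')): offset=0, physical=[m,B,C,D,E,F], logical=[m,B,C,D,E,F]
After op 3 (rotate(+1)): offset=1, physical=[m,B,C,D,E,F], logical=[B,C,D,E,F,m]
After op 4 (rotate(-3)): offset=4, physical=[m,B,C,D,E,F], logical=[E,F,m,B,C,D]
After op 5 (rotate(+2)): offset=0, physical=[m,B,C,D,E,F], logical=[m,B,C,D,E,F]
After op 6 (rotate(-1)): offset=5, physical=[m,B,C,D,E,F], logical=[F,m,B,C,D,E]

Answer: F,m,B,C,D,E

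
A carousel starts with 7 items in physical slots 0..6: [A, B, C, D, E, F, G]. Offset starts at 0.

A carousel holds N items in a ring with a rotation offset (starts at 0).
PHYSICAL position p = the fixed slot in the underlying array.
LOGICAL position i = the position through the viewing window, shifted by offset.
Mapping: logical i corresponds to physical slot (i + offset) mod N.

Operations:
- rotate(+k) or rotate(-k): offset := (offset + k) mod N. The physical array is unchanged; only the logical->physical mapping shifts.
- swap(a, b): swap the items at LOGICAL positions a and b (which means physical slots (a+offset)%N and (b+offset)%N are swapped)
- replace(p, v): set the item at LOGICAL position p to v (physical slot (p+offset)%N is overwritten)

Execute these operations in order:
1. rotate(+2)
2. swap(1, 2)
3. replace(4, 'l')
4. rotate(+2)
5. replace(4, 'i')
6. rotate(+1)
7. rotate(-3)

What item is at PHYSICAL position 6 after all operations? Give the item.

Answer: l

Derivation:
After op 1 (rotate(+2)): offset=2, physical=[A,B,C,D,E,F,G], logical=[C,D,E,F,G,A,B]
After op 2 (swap(1, 2)): offset=2, physical=[A,B,C,E,D,F,G], logical=[C,E,D,F,G,A,B]
After op 3 (replace(4, 'l')): offset=2, physical=[A,B,C,E,D,F,l], logical=[C,E,D,F,l,A,B]
After op 4 (rotate(+2)): offset=4, physical=[A,B,C,E,D,F,l], logical=[D,F,l,A,B,C,E]
After op 5 (replace(4, 'i')): offset=4, physical=[A,i,C,E,D,F,l], logical=[D,F,l,A,i,C,E]
After op 6 (rotate(+1)): offset=5, physical=[A,i,C,E,D,F,l], logical=[F,l,A,i,C,E,D]
After op 7 (rotate(-3)): offset=2, physical=[A,i,C,E,D,F,l], logical=[C,E,D,F,l,A,i]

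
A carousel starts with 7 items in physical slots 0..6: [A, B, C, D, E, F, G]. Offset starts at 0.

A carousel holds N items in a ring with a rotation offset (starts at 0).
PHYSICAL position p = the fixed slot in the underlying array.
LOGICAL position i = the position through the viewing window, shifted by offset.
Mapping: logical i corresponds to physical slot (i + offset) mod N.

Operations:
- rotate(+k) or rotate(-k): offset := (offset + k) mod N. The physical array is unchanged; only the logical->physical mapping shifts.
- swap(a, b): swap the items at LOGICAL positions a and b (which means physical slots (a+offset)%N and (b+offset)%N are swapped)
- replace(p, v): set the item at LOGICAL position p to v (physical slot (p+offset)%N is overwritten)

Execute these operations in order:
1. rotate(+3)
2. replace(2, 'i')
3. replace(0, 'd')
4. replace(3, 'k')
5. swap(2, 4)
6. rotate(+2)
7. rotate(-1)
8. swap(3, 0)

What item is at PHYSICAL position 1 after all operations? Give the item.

Answer: B

Derivation:
After op 1 (rotate(+3)): offset=3, physical=[A,B,C,D,E,F,G], logical=[D,E,F,G,A,B,C]
After op 2 (replace(2, 'i')): offset=3, physical=[A,B,C,D,E,i,G], logical=[D,E,i,G,A,B,C]
After op 3 (replace(0, 'd')): offset=3, physical=[A,B,C,d,E,i,G], logical=[d,E,i,G,A,B,C]
After op 4 (replace(3, 'k')): offset=3, physical=[A,B,C,d,E,i,k], logical=[d,E,i,k,A,B,C]
After op 5 (swap(2, 4)): offset=3, physical=[i,B,C,d,E,A,k], logical=[d,E,A,k,i,B,C]
After op 6 (rotate(+2)): offset=5, physical=[i,B,C,d,E,A,k], logical=[A,k,i,B,C,d,E]
After op 7 (rotate(-1)): offset=4, physical=[i,B,C,d,E,A,k], logical=[E,A,k,i,B,C,d]
After op 8 (swap(3, 0)): offset=4, physical=[E,B,C,d,i,A,k], logical=[i,A,k,E,B,C,d]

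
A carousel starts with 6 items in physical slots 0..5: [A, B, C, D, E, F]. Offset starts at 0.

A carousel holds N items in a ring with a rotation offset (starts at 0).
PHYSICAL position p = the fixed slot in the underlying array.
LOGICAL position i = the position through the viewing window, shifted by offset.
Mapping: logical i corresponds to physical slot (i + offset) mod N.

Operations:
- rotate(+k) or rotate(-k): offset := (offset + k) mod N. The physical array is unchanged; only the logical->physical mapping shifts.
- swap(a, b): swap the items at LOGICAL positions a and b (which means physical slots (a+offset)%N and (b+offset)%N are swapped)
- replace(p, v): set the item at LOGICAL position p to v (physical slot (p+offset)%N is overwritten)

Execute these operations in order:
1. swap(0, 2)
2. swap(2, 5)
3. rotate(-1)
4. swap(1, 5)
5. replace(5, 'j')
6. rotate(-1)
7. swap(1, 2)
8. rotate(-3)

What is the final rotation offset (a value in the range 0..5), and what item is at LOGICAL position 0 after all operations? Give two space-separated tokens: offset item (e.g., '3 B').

After op 1 (swap(0, 2)): offset=0, physical=[C,B,A,D,E,F], logical=[C,B,A,D,E,F]
After op 2 (swap(2, 5)): offset=0, physical=[C,B,F,D,E,A], logical=[C,B,F,D,E,A]
After op 3 (rotate(-1)): offset=5, physical=[C,B,F,D,E,A], logical=[A,C,B,F,D,E]
After op 4 (swap(1, 5)): offset=5, physical=[E,B,F,D,C,A], logical=[A,E,B,F,D,C]
After op 5 (replace(5, 'j')): offset=5, physical=[E,B,F,D,j,A], logical=[A,E,B,F,D,j]
After op 6 (rotate(-1)): offset=4, physical=[E,B,F,D,j,A], logical=[j,A,E,B,F,D]
After op 7 (swap(1, 2)): offset=4, physical=[A,B,F,D,j,E], logical=[j,E,A,B,F,D]
After op 8 (rotate(-3)): offset=1, physical=[A,B,F,D,j,E], logical=[B,F,D,j,E,A]

Answer: 1 B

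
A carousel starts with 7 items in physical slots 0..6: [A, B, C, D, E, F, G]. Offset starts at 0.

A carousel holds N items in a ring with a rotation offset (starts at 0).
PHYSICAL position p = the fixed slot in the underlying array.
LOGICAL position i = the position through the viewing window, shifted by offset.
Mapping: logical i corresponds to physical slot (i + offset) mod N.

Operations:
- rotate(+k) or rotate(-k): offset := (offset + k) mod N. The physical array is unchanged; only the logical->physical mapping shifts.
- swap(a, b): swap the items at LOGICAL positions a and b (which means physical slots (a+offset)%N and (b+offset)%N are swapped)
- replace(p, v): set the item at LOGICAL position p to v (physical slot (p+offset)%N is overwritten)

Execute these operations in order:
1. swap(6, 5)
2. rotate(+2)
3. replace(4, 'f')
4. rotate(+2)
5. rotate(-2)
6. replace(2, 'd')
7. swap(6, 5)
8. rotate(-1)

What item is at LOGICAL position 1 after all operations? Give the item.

After op 1 (swap(6, 5)): offset=0, physical=[A,B,C,D,E,G,F], logical=[A,B,C,D,E,G,F]
After op 2 (rotate(+2)): offset=2, physical=[A,B,C,D,E,G,F], logical=[C,D,E,G,F,A,B]
After op 3 (replace(4, 'f')): offset=2, physical=[A,B,C,D,E,G,f], logical=[C,D,E,G,f,A,B]
After op 4 (rotate(+2)): offset=4, physical=[A,B,C,D,E,G,f], logical=[E,G,f,A,B,C,D]
After op 5 (rotate(-2)): offset=2, physical=[A,B,C,D,E,G,f], logical=[C,D,E,G,f,A,B]
After op 6 (replace(2, 'd')): offset=2, physical=[A,B,C,D,d,G,f], logical=[C,D,d,G,f,A,B]
After op 7 (swap(6, 5)): offset=2, physical=[B,A,C,D,d,G,f], logical=[C,D,d,G,f,B,A]
After op 8 (rotate(-1)): offset=1, physical=[B,A,C,D,d,G,f], logical=[A,C,D,d,G,f,B]

Answer: C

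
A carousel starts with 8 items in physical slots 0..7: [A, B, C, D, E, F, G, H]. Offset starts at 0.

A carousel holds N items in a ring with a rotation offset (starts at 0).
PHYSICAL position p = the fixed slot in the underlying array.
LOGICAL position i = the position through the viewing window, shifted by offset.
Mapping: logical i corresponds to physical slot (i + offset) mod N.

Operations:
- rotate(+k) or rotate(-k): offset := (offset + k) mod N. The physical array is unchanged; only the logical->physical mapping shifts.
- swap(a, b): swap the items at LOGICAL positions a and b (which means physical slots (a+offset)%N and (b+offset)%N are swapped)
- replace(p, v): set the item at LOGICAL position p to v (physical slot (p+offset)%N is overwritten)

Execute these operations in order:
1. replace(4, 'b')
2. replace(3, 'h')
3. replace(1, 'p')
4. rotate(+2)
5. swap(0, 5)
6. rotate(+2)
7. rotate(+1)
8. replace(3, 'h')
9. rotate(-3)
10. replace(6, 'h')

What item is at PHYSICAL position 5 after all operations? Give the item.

Answer: F

Derivation:
After op 1 (replace(4, 'b')): offset=0, physical=[A,B,C,D,b,F,G,H], logical=[A,B,C,D,b,F,G,H]
After op 2 (replace(3, 'h')): offset=0, physical=[A,B,C,h,b,F,G,H], logical=[A,B,C,h,b,F,G,H]
After op 3 (replace(1, 'p')): offset=0, physical=[A,p,C,h,b,F,G,H], logical=[A,p,C,h,b,F,G,H]
After op 4 (rotate(+2)): offset=2, physical=[A,p,C,h,b,F,G,H], logical=[C,h,b,F,G,H,A,p]
After op 5 (swap(0, 5)): offset=2, physical=[A,p,H,h,b,F,G,C], logical=[H,h,b,F,G,C,A,p]
After op 6 (rotate(+2)): offset=4, physical=[A,p,H,h,b,F,G,C], logical=[b,F,G,C,A,p,H,h]
After op 7 (rotate(+1)): offset=5, physical=[A,p,H,h,b,F,G,C], logical=[F,G,C,A,p,H,h,b]
After op 8 (replace(3, 'h')): offset=5, physical=[h,p,H,h,b,F,G,C], logical=[F,G,C,h,p,H,h,b]
After op 9 (rotate(-3)): offset=2, physical=[h,p,H,h,b,F,G,C], logical=[H,h,b,F,G,C,h,p]
After op 10 (replace(6, 'h')): offset=2, physical=[h,p,H,h,b,F,G,C], logical=[H,h,b,F,G,C,h,p]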